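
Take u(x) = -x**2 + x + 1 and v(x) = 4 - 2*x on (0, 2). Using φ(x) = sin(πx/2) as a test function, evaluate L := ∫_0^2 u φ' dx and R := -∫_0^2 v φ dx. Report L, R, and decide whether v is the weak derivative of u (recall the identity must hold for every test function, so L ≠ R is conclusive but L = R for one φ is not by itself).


LHS = 4/π, RHS = -8/π. No, v is not the weak derivative of u.

u(x) = -x**2 + x + 1, classical derivative u'(x) = 1 - 2*x.
φ(x) = sin(πx/2), so φ'(x) = π*cos(π*x/2)/2.
Note φ(0) = φ(2) = 0, so the boundary term u·φ vanishes.
LHS = ∫_0^2 u(x) φ'(x) dx = ∫_0^2 (-π*x^2*cos(π*x/2)/2 + π*x*cos(π*x/2)/2 + π*cos(π*x/2)/2) dx. Term by term:
  ∫_0^2 π*cos(π*x/2)/2 dx = 0;  ∫_0^2 π*x*cos(π*x/2)/2 dx = -4/π;  ∫_0^2 -π*x^2*cos(π*x/2)/2 dx = 8/π.
Sum: 0 − 4/π + 8/π = 4/π.
So LHS = 4/π.
∫_0^2 v(x) φ(x) dx = ∫_0^2 (-2*x*sin(π*x/2) + 4*sin(π*x/2)) dx. Term by term:
  ∫_0^2 4*sin(π*x/2) dx = 16/π;  ∫_0^2 -2*x*sin(π*x/2) dx = -8/π.
Sum: 16/π − 8/π = 8/π.
So RHS = -∫_0^2 v(x) φ(x) dx = -8/π.
LHS − RHS = 12/π ≠ 0, so the identity fails.
(For a valid weak derivative the identity must hold for EVERY test function, in particular this one. The failure shows v is NOT the weak derivative of u.)
Correct weak derivative would be u'(x) = 1 - 2*x.


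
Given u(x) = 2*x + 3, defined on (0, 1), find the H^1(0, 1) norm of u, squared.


||u||_{H^1}^2 = 61/3

The H^1 norm (squared) on an interval (0, L) is
  ||u||_{H^1}^2 = ∫_0^L u(x)^2 dx + ∫_0^L u'(x)^2 dx.
Compute u'(x) = 2.
Then u(x)^2 = 4*x**2 + 12*x + 9 and u'(x)^2 = 4.
Integrate each monomial from 0 to 1 using ∫_0^1 c·x^n dx = c·1^(n+1)/(n+1):
  ∫_0^1 u(x)^2 dx = ∫_0^1 (4*x^2 + 12*x + 9) dx. Term by term:
    ∫_0^1 4*x^2 dx = 4/3;  ∫_0^1 12*x dx = 6;  ∫_0^1 9 dx = 9.
  Sum: 4/3 + 6 + 9 = 49/3.
  ∫_0^1 u'(x)^2 dx = ∫_0^1 (4) dx. Term by term:
    ∫_0^1 4 dx = 4.
Adding: ||u||_{H^1}^2 = 49/3 + 4 = 61/3.


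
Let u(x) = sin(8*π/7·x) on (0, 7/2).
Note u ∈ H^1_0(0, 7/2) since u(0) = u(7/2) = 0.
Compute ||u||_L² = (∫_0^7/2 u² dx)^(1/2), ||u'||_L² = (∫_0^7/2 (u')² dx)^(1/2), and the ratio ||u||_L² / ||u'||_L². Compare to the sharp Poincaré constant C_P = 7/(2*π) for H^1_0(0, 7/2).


||u||_L² / ||u'||_L² = 7/(8*π) < C_P = 7/(2*π).

u(x) = sin(8*π/7·x), so u'(x) = 8*π*cos(8*π*x/7)/7.
Writing u(x) = A·sin(kπx/L) with A = 1 and k = 4, use ∫_0^L sin²(kπx/L) dx = L/2 and ∫_0^L cos²(kπx/L) dx = L/2.
u² = 1·sin²(8*π/7·x) and (u')² = 64*π^2/49·cos²(8*π/7·x), and each of sin², cos² integrates to L/2 = 7/4 over (0, 7/2).
∫_0^7/2 u² dx = 7/4, so ||u||_L² = sqrt(7)/2.
∫_0^7/2 (u')² dx = 16*π^2/7, so ||u'||_L² = 4*sqrt(7)*π/7.
Ratio ||u||_L² / ||u'||_L² = 7/(8*π).
Sharp Poincaré constant on H^1_0(0, 7/2) is C_P = L/π = 7/(2*π), achieved by sin(2*π/7·x).
This is the k = 4 harmonic; the ratio L/(kπ) is strictly less than C_P = L/π, consistent with the sharp inequality ||u||_L² ≤ C_P ||u'||_L².


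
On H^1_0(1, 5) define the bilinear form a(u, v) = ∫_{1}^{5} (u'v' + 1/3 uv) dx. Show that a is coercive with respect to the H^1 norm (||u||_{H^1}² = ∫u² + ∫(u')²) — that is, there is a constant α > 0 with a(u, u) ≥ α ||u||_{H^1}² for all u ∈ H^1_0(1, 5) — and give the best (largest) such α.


α = (16/3 + π^2)/(π^2 + 16)

Coercivity of a(·,·) on H^1_0(1, 5) means a(u, u) ≥ α ||u||_{H^1}² for every u ∈ H^1_0.
The interval has length L = 4, and Poincaré/coercivity depend only on L. Here a(u, u) = ∫(u')² + (1/3)·∫u².
Here 0 < c = 1/3 < 1. The condition a(u,u) ≥ α||u||_{H^1}² reads (1−α)∫(u')² ≥ (α−c)∫u². Any admissible α is ≤ 1 (rapidly oscillating u have ∫u²/∫(u')² → 0), and α = 1 would force 0 ≥ (1−c)∫u², impossible since c < 1; so 1−α > 0. By the sharp Poincaré inequality on H^1_0 of an interval of length L, ∫(u')² ≥ (π/L)²∫u² with equality for the first sine mode sin(π(x−x₀)/L) (x₀ the left endpoint), so the inequality holds for all u iff (1−α)(π/L)² ≥ α − c, i.e. α ≤ ((π/L)² + c)/((π/L)² + 1) = (1 + c(L/π)²)/(1 + (L/π)²). With (π/L)² = π^2/16 and c = 1/3, the largest admissible constant is α = ((π/L)² + c)/((π/L)² + 1).
Simplifying, α = (16/3 + π^2)/(π^2 + 16).


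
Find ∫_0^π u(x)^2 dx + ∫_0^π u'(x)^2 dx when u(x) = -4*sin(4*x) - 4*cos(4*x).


||u||_{H^1(0,π)}^2 = 272*π

u'(x) = 16*sin(4*x) - 16*cos(4*x).
Expand u² and (u')² and integrate term by term on (0, π), using: for integers n ≥ 1, ∫_0^π sin²(nx) dx = ∫_0^π cos²(nx) dx = π/2; for n ≠ n', ∫_0^π sin(nx)sin(n'x) dx = ∫_0^π cos(nx)cos(n'x) dx = 0; and by product-to-sum, ∫_0^π sin(nx)cos(n'x) dx = ½∫_0^π [sin((n+n')x) + sin((n−n')x)] dx, which is 0 when n+n' is even and 2n/(n²−n'²) when n+n' is odd (it need not vanish on (0, π)).
  u² squared terms: (-4)²·∫cos(4x)² dx = 16·π/2 = 8*π;  (-4)²·∫sin(4x)² dx = 16·π/2 = 8*π.
  u² cross terms: 2·(-4)·(-4)·∫cos(4x)·sin(4x) dx = 32·(0) = 0.
  So ∫_0^π u² dx = 8*π + 8*π + 0 = 16*π.
  (u')² squared terms: (-16)²·∫cos(4x)² dx = 256·π/2 = 128*π;  (16)²·∫sin(4x)² dx = 256·π/2 = 128*π.
  (u')² cross terms: 2·(-16)·(16)·∫cos(4x)·sin(4x) dx = -512·(0) = 0.
  So ∫_0^π (u')² dx = 128*π + 128*π + 0 = 256*π.
||u||_{H^1}^2 = (16*π) + (256*π) = 272*π.


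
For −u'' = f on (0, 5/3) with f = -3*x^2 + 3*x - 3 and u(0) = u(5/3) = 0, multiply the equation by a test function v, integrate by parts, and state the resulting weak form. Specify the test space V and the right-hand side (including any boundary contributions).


V = H^1_0(0, 5/3) (so v(0) = v(5/3) = 0); weak form: ∫_0^5/3 u'v' dx = ∫_0^5/3 (-3*x^2 + 3*x - 3) v dx for all v ∈ V.

Multiply both sides by a test function v and integrate from 0 to 5/3:
  ∫_0^5/3 −u''(x) v(x) dx = ∫_0^5/3 f(x) v(x) dx.
Integrate the LHS by parts once:
  ∫_0^5/3 −u'' v dx = −[u'(x) v(x)]_0^5/3 + ∫_0^5/3 u'(x) v'(x) dx.
Thus ∫_0^5/3 u'(x) v'(x) dx = ∫_0^5/3 f(x) v(x) dx + [u'(x) v(x)]_0^5/3.
Choose V so that boundary terms are either known or forced to vanish.
u is Dirichlet: u(0) = u(5/3) = 0. Let V = H^1_0(0, 5/3); then v(0) = v(5/3) = 0, and [u' v]_0^5/3 = 0.
Weak formulation: find u (satisfying any essential BC) such that ∫_0^5/3 u'(x) v'(x) dx = ∫_0^5/3 f v dx for all v ∈ V.
Substituting f(x) = -3*x^2 + 3*x - 3, the right-hand side is ∫_0^5/3 (-3*x^2 + 3*x - 3) v dx.


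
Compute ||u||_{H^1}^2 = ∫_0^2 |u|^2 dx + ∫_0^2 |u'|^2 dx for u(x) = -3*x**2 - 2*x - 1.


||u||_{H^1}^2 = 4414/15

The H^1 norm (squared) on an interval (0, L) is
  ||u||_{H^1}^2 = ∫_0^L u(x)^2 dx + ∫_0^L u'(x)^2 dx.
Compute u'(x) = -6*x - 2.
Then u(x)^2 = 9*x**4 + 12*x**3 + 10*x**2 + 4*x + 1 and u'(x)^2 = 36*x**2 + 24*x + 4.
Integrate each monomial from 0 to 2 using ∫_0^2 c·x^n dx = c·2^(n+1)/(n+1):
  ∫_0^2 u(x)^2 dx = ∫_0^2 (9*x^4 + 12*x^3 + 10*x^2 + 4*x + 1) dx. Term by term:
    ∫_0^2 9*x^4 dx = 288/5;  ∫_0^2 12*x^3 dx = 48;  ∫_0^2 10*x^2 dx = 80/3;
    ∫_0^2 4*x dx = 8;  ∫_0^2 1 dx = 2.
  Sum: 288/5 + 48 + 80/3 + 8 + 2 = 2134/15.
  ∫_0^2 u'(x)^2 dx = ∫_0^2 (36*x^2 + 24*x + 4) dx. Term by term:
    ∫_0^2 36*x^2 dx = 96;  ∫_0^2 24*x dx = 48;  ∫_0^2 4 dx = 8.
  Sum: 96 + 48 + 8 = 152.
Adding: ||u||_{H^1}^2 = 2134/15 + 152 = 4414/15.


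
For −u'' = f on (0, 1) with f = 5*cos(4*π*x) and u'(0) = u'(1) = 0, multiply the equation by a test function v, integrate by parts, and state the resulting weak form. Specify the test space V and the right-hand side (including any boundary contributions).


V = H^1(0, 1) (no boundary constraint on v; u is determined up to an additive constant); weak form: ∫_0^1 u'v' dx = ∫_0^1 (5*cos(4*π*x)) v dx for all v ∈ V.

Multiply both sides by a test function v and integrate from 0 to 1:
  ∫_0^1 −u''(x) v(x) dx = ∫_0^1 f(x) v(x) dx.
Integrate the LHS by parts once:
  ∫_0^1 −u'' v dx = −[u'(x) v(x)]_0^1 + ∫_0^1 u'(x) v'(x) dx.
Thus ∫_0^1 u'(x) v'(x) dx = ∫_0^1 f(x) v(x) dx + [u'(x) v(x)]_0^1.
Choose V so that boundary terms are either known or forced to vanish.
u has homogeneous Neumann: u'(0) = u'(1) = 0. So [u' v]_0^1 = 0·v(1) − 0·v(0) = 0 for any v; take V = H^1(0, 1).
Weak formulation: find u (satisfying any essential BC) such that ∫_0^1 u'(x) v'(x) dx = ∫_0^1 f v dx for all v ∈ V (homogeneous Neumann, so boundary terms vanish).
Substituting f(x) = 5*cos(4*π*x), the right-hand side is ∫_0^1 (5*cos(4*π*x)) v dx.
Compatibility check (pure Neumann): taking v ≡ 1 ∈ V gives 0 = ∫_0^1 f dx + (0) − (0), i.e. ∫_0^1 f dx must equal u'(0) − u'(1) = 0. Indeed ∫_0^1 (5*cos(4*π*x)) dx = 0, so the data are compatible. The solution is then unique only up to an additive constant (fix it e.g. by requiring ∫_0^1 u dx = 0).


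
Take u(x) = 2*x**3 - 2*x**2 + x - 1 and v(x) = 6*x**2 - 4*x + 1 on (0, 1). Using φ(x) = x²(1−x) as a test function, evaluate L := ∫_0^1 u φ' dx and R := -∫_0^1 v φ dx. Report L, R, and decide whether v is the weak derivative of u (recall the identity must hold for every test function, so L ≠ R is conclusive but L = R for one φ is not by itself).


LHS = -1/12, RHS = -1/12. Yes, v = u' weakly.

u(x) = 2*x**3 - 2*x**2 + x - 1, classical derivative u'(x) = 6*x**2 - 4*x + 1.
φ(x) = x²(1−x), so φ'(x) = x*(2 - 3*x).
Note φ(0) = φ(1) = 0, so the boundary term u·φ vanishes.
LHS = ∫_0^1 u(x) φ'(x) dx = ∫_0^1 (-6*x^5 + 10*x^4 - 7*x^3 + 5*x^2 - 2*x) dx. Term by term:
  ∫_0^1 -6*x^5 dx = -1;  ∫_0^1 10*x^4 dx = 2;  ∫_0^1 -7*x^3 dx = -7/4;
  ∫_0^1 5*x^2 dx = 5/3;  ∫_0^1 -2*x dx = -1.
Sum: -1 + 2 − 7/4 + 5/3 − 1 = -1/12.
So LHS = -1/12.
∫_0^1 v(x) φ(x) dx = ∫_0^1 (-6*x^5 + 10*x^4 - 5*x^3 + x^2) dx. Term by term:
  ∫_0^1 -6*x^5 dx = -1;  ∫_0^1 10*x^4 dx = 2;  ∫_0^1 -5*x^3 dx = -5/4;
  ∫_0^1 x^2 dx = 1/3.
Sum: -1 + 2 − 5/4 + 1/3 = 1/12.
So RHS = -∫_0^1 v(x) φ(x) dx = -1/12.
LHS = RHS, so the identity holds for this test φ.
Moreover u is smooth here and v(x) = u'(x) = 6*x**2 - 4*x + 1 pointwise, so the identity holds for every test function. Hence v is the weak derivative of u.


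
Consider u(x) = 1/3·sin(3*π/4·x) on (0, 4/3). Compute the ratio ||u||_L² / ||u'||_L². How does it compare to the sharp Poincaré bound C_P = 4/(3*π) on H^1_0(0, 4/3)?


||u||_L² / ||u'||_L² = 4/(3*π) = C_P.

u(x) = 1/3·sin(3*π/4·x), so u'(x) = π*cos(3*π*x/4)/4.
Writing u(x) = A·sin(kπx/L) with A = 1/3 and k = 1, use ∫_0^L sin²(kπx/L) dx = L/2 and ∫_0^L cos²(kπx/L) dx = L/2.
u² = 1/9·sin²(3*π/4·x) and (u')² = π^2/16·cos²(3*π/4·x), and each of sin², cos² integrates to L/2 = 2/3 over (0, 4/3).
∫_0^4/3 u² dx = 2/27, so ||u||_L² = sqrt(6)/9.
∫_0^4/3 (u')² dx = π^2/24, so ||u'||_L² = sqrt(6)*π/12.
Ratio ||u||_L² / ||u'||_L² = 4/(3*π).
Sharp Poincaré constant on H^1_0(0, 4/3) is C_P = L/π = 4/(3*π), achieved by sin(3*π/4·x).
This is the k = 1 eigenfunction (up to amplitude), so the ratio equals the sharp Poincaré constant exactly.


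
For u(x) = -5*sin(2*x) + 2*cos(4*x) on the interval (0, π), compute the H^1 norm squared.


||u||_{H^1(0,π)}^2 = 193*π/2

u'(x) = -8*sin(4*x) - 10*cos(2*x).
Expand u² and (u')² and integrate term by term on (0, π), using: for integers n ≥ 1, ∫_0^π sin²(nx) dx = ∫_0^π cos²(nx) dx = π/2; for n ≠ n', ∫_0^π sin(nx)sin(n'x) dx = ∫_0^π cos(nx)cos(n'x) dx = 0; and by product-to-sum, ∫_0^π sin(nx)cos(n'x) dx = ½∫_0^π [sin((n+n')x) + sin((n−n')x)] dx, which is 0 when n+n' is even and 2n/(n²−n'²) when n+n' is odd (it need not vanish on (0, π)).
  u² squared terms: (-5)²·∫sin(2x)² dx = 25·π/2 = 25*π/2;  (2)²·∫cos(4x)² dx = 4·π/2 = 2*π.
  u² cross terms: 2·(-5)·(2)·∫sin(2x)·cos(4x) dx = -20·(0) = 0.
  So ∫_0^π u² dx = 25*π/2 + 2*π + 0 = 29*π/2.
  (u')² squared terms: (-10)²·∫cos(2x)² dx = 100·π/2 = 50*π;  (-8)²·∫sin(4x)² dx = 64·π/2 = 32*π.
  (u')² cross terms: 2·(-10)·(-8)·∫cos(2x)·sin(4x) dx = 160·(0) = 0.
  So ∫_0^π (u')² dx = 50*π + 32*π + 0 = 82*π.
||u||_{H^1}^2 = (29*π/2) + (82*π) = 193*π/2.


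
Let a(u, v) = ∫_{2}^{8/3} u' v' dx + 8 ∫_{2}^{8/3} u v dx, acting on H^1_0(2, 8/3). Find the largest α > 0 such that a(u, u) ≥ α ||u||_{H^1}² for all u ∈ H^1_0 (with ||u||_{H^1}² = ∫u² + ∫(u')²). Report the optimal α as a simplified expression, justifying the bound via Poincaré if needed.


α = 1

Coercivity of a(·,·) on H^1_0(2, 8/3) means a(u, u) ≥ α ||u||_{H^1}² for every u ∈ H^1_0.
The interval has length L = 2/3, and Poincaré/coercivity depend only on L. Here a(u, u) = ∫(u')² + (8)·∫u².
Here c = 8 ≥ 1, so a(u,u) = ∫(u')² + c∫u² ≥ ∫(u')² + ∫u² = ||u||_{H^1}², i.e. α = 1 works. No larger α is possible: a(u,u) ≥ α||u||_{H^1}² means (1−α)∫(u')² ≥ (α−c)∫u², and for the modes u_n = sin(nπ(x−x₀)/L) (x₀ the left endpoint) one has ∫u_n²/∫(u_n')² = (L/(nπ))² → 0, so a(u_n,u_n)/||u_n||_{H^1}² → 1. Hence the optimal constant is α = 1.
Therefore α = 1.


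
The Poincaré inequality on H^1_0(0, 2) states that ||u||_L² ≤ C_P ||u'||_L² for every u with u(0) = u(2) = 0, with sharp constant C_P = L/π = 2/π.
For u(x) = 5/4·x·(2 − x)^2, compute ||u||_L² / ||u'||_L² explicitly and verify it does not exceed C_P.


||u||_L² / ||u'||_L² = sqrt(14)/7 < C_P = 2/π.

u(x) = 5/4·x·(2 − x)^2, so u'(x) = 15*x^2/4 - 10*x + 5.
u(x) = 5/4·x·(2 − x)^2 vanishes at x = 0 and x = 2, so u ∈ H^1_0(0, 2). Differentiate via the product rule and integrate the resulting polynomials term by term.
  ∫_0^2 u² dx = ∫_0^2 (25*x^6/16 - 25*x^5/2 + 75*x^4/2 - 50*x^3 + 25*x^2) dx. Term by term:
    ∫_0^2 25*x^6/16 dx = 200/7;  ∫_0^2 -25*x^5/2 dx = -400/3;  ∫_0^2 75*x^4/2 dx = 240;
    ∫_0^2 -50*x^3 dx = -200;  ∫_0^2 25*x^2 dx = 200/3.
  Sum: 200/7 − 400/3 + 240 − 200 + 200/3 = 40/21.
  ∫_0^2 (u')² dx = ∫_0^2 (225*x^4/16 - 75*x^3 + 275*x^2/2 - 100*x + 25) dx. Term by term:
    ∫_0^2 225*x^4/16 dx = 90;  ∫_0^2 -75*x^3 dx = -300;  ∫_0^2 275*x^2/2 dx = 1100/3;
    ∫_0^2 -100*x dx = -200;  ∫_0^2 25 dx = 50.
  Sum: 90 − 300 + 1100/3 − 200 + 50 = 20/3.
∫_0^2 u² dx = 40/21, so ||u||_L² = 2*sqrt(210)/21.
∫_0^2 (u')² dx = 20/3, so ||u'||_L² = 2*sqrt(15)/3.
Ratio ||u||_L² / ||u'||_L² = sqrt(14)/7.
Sharp Poincaré constant on H^1_0(0, 2) is C_P = L/π = 2/π, achieved by sin(π/2·x).
A polynomial bump cannot attain the sharp Poincaré constant (only the first sine eigenfunction does), so the ratio is strictly less than C_P, consistent with ||u||_L² ≤ C_P ||u'||_L².


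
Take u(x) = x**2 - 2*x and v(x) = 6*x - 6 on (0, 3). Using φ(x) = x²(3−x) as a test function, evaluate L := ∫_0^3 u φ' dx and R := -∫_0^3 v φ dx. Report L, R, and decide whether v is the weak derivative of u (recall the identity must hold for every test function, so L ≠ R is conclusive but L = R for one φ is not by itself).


LHS = -54/5, RHS = -162/5. No, v is not the weak derivative of u.

u(x) = x**2 - 2*x, classical derivative u'(x) = 2*x - 2.
φ(x) = x²(3−x), so φ'(x) = 3*x*(2 - x).
Note φ(0) = φ(3) = 0, so the boundary term u·φ vanishes.
LHS = ∫_0^3 u(x) φ'(x) dx = ∫_0^3 (-3*x^4 + 12*x^3 - 12*x^2) dx. Term by term:
  ∫_0^3 -3*x^4 dx = -729/5;  ∫_0^3 12*x^3 dx = 243;  ∫_0^3 -12*x^2 dx = -108.
Sum: -729/5 + 243 − 108 = -54/5.
So LHS = -54/5.
∫_0^3 v(x) φ(x) dx = ∫_0^3 (-6*x^4 + 24*x^3 - 18*x^2) dx. Term by term:
  ∫_0^3 -6*x^4 dx = -1458/5;  ∫_0^3 24*x^3 dx = 486;  ∫_0^3 -18*x^2 dx = -162.
Sum: -1458/5 + 486 − 162 = 162/5.
So RHS = -∫_0^3 v(x) φ(x) dx = -162/5.
LHS − RHS = 108/5 ≠ 0, so the identity fails.
(For a valid weak derivative the identity must hold for EVERY test function, in particular this one. The failure shows v is NOT the weak derivative of u.)
Correct weak derivative would be u'(x) = 2*x - 2.


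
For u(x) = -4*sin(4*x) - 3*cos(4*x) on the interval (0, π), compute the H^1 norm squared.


||u||_{H^1(0,π)}^2 = 425*π/2

u'(x) = 12*sin(4*x) - 16*cos(4*x).
Expand u² and (u')² and integrate term by term on (0, π), using: for integers n ≥ 1, ∫_0^π sin²(nx) dx = ∫_0^π cos²(nx) dx = π/2; for n ≠ n', ∫_0^π sin(nx)sin(n'x) dx = ∫_0^π cos(nx)cos(n'x) dx = 0; and by product-to-sum, ∫_0^π sin(nx)cos(n'x) dx = ½∫_0^π [sin((n+n')x) + sin((n−n')x)] dx, which is 0 when n+n' is even and 2n/(n²−n'²) when n+n' is odd (it need not vanish on (0, π)).
  u² squared terms: (-4)²·∫sin(4x)² dx = 16·π/2 = 8*π;  (-3)²·∫cos(4x)² dx = 9·π/2 = 9*π/2.
  u² cross terms: 2·(-4)·(-3)·∫sin(4x)·cos(4x) dx = 24·(0) = 0.
  So ∫_0^π u² dx = 8*π + 9*π/2 + 0 = 25*π/2.
  (u')² squared terms: (-16)²·∫cos(4x)² dx = 256·π/2 = 128*π;  (12)²·∫sin(4x)² dx = 144·π/2 = 72*π.
  (u')² cross terms: 2·(-16)·(12)·∫cos(4x)·sin(4x) dx = -384·(0) = 0.
  So ∫_0^π (u')² dx = 128*π + 72*π + 0 = 200*π.
||u||_{H^1}^2 = (25*π/2) + (200*π) = 425*π/2.


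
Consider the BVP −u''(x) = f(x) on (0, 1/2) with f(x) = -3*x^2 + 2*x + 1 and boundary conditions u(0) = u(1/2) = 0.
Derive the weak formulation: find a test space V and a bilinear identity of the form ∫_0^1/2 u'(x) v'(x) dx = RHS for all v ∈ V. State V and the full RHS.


V = H^1_0(0, 1/2) (so v(0) = v(1/2) = 0); weak form: ∫_0^1/2 u'v' dx = ∫_0^1/2 (-3*x^2 + 2*x + 1) v dx for all v ∈ V.

Multiply both sides by a test function v and integrate from 0 to 1/2:
  ∫_0^1/2 −u''(x) v(x) dx = ∫_0^1/2 f(x) v(x) dx.
Integrate the LHS by parts once:
  ∫_0^1/2 −u'' v dx = −[u'(x) v(x)]_0^1/2 + ∫_0^1/2 u'(x) v'(x) dx.
Thus ∫_0^1/2 u'(x) v'(x) dx = ∫_0^1/2 f(x) v(x) dx + [u'(x) v(x)]_0^1/2.
Choose V so that boundary terms are either known or forced to vanish.
u is Dirichlet: u(0) = u(1/2) = 0. Let V = H^1_0(0, 1/2); then v(0) = v(1/2) = 0, and [u' v]_0^1/2 = 0.
Weak formulation: find u (satisfying any essential BC) such that ∫_0^1/2 u'(x) v'(x) dx = ∫_0^1/2 f v dx for all v ∈ V.
Substituting f(x) = -3*x^2 + 2*x + 1, the right-hand side is ∫_0^1/2 (-3*x^2 + 2*x + 1) v dx.


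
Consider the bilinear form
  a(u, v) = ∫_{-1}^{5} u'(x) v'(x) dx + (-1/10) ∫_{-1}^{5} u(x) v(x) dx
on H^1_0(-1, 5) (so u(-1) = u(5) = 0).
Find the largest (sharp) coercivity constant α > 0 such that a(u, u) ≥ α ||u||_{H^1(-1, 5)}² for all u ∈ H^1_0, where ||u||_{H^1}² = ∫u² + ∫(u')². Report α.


α = (-18/5 + π^2)/(π^2 + 36)

Coercivity of a(·,·) on H^1_0(-1, 5) means a(u, u) ≥ α ||u||_{H^1}² for every u ∈ H^1_0.
The interval has length L = 6, and Poincaré/coercivity depend only on L. Here a(u, u) = ∫(u')² + (-1/10)·∫u².
Here c = -1/10 < 0 with |c| < (π/L)² = π^2/36, so coercivity still holds. The condition a(u,u) ≥ α||u||_{H^1}² reads (1−α)∫(u')² ≥ (α−c)∫u². Any admissible α is ≤ 1 (rapidly oscillating u have ∫u²/∫(u')² → 0), and α = 1 would force 0 ≥ (1−c)∫u², impossible since c < 1; so 1−α > 0. By the sharp Poincaré inequality on H^1_0 of an interval of length L, ∫(u')² ≥ (π/L)²∫u² with equality for the first sine mode sin(π(x−x₀)/L) (x₀ the left endpoint), so the inequality holds for all u iff (1−α)(π/L)² ≥ α − c, i.e. α ≤ ((π/L)² + c)/((π/L)² + 1) = (1 + c(L/π)²)/(1 + (L/π)²). (Direct route, valid since c ≤ 0: Poincaré gives c∫u² ≥ c(L/π)²∫(u')², so a(u,u) ≥ (1 + c(L/π)²)∫(u')², while ||u||_{H^1}² ≤ (1 + (L/π)²)∫(u')²; dividing yields the same α.) With (π/L)² = π^2/36 and c = -1/10, the largest admissible constant is α = ((π/L)² + c)/((π/L)² + 1).
Simplifying, α = (-18/5 + π^2)/(π^2 + 36).


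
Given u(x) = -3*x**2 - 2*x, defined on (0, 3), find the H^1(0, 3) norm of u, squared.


||u||_{H^1}^2 = 5802/5

The H^1 norm (squared) on an interval (0, L) is
  ||u||_{H^1}^2 = ∫_0^L u(x)^2 dx + ∫_0^L u'(x)^2 dx.
Compute u'(x) = -6*x - 2.
Then u(x)^2 = 9*x**4 + 12*x**3 + 4*x**2 and u'(x)^2 = 36*x**2 + 24*x + 4.
Integrate each monomial from 0 to 3 using ∫_0^3 c·x^n dx = c·3^(n+1)/(n+1):
  ∫_0^3 u(x)^2 dx = ∫_0^3 (9*x^4 + 12*x^3 + 4*x^2) dx. Term by term:
    ∫_0^3 9*x^4 dx = 2187/5;  ∫_0^3 12*x^3 dx = 243;  ∫_0^3 4*x^2 dx = 36.
  Sum: 2187/5 + 243 + 36 = 3582/5.
  ∫_0^3 u'(x)^2 dx = ∫_0^3 (36*x^2 + 24*x + 4) dx. Term by term:
    ∫_0^3 36*x^2 dx = 324;  ∫_0^3 24*x dx = 108;  ∫_0^3 4 dx = 12.
  Sum: 324 + 108 + 12 = 444.
Adding: ||u||_{H^1}^2 = 3582/5 + 444 = 5802/5.


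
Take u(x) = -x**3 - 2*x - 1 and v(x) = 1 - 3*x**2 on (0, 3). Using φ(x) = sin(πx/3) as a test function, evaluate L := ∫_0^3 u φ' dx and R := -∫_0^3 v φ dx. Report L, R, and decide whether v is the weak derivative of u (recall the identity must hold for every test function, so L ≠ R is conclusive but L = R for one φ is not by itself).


LHS = -324/π^3 + 93/π, RHS = -324/π^3 + 75/π. No, v is not the weak derivative of u.

u(x) = -x**3 - 2*x - 1, classical derivative u'(x) = -3*x**2 - 2.
φ(x) = sin(πx/3), so φ'(x) = π*cos(π*x/3)/3.
Note φ(0) = φ(3) = 0, so the boundary term u·φ vanishes.
LHS = ∫_0^3 u(x) φ'(x) dx = ∫_0^3 (-π*x^3*cos(π*x/3)/3 - 2*π*x*cos(π*x/3)/3 - π*cos(π*x/3)/3) dx. Term by term:
  ∫_0^3 -π*cos(π*x/3)/3 dx = 0;  ∫_0^3 -2*π*x*cos(π*x/3)/3 dx = 12/π;  ∫_0^3 -π*x^3*cos(π*x/3)/3 dx = -324/π^3 + 81/π.
Sum: 0 + 12/π + -324/π^3 + 81/π = -324/π^3 + 93/π.
So LHS = -324/π^3 + 93/π.
∫_0^3 v(x) φ(x) dx = ∫_0^3 (-3*x^2*sin(π*x/3) + sin(π*x/3)) dx. Term by term:
  ∫_0^3 -3*x^2*sin(π*x/3) dx = -81/π + 324/π^3;  ∫_0^3 sin(π*x/3) dx = 6/π.
Sum: -81/π + 324/π^3 + 6/π = -75/π + 324/π^3.
So RHS = -∫_0^3 v(x) φ(x) dx = -324/π^3 + 75/π.
LHS − RHS = 18/π ≠ 0, so the identity fails.
(For a valid weak derivative the identity must hold for EVERY test function, in particular this one. The failure shows v is NOT the weak derivative of u.)
Correct weak derivative would be u'(x) = -3*x**2 - 2.


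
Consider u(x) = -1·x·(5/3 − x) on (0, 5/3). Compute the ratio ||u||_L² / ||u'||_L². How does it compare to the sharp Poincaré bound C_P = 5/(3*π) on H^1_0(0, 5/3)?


||u||_L² / ||u'||_L² = sqrt(10)/6 < C_P = 5/(3*π).

u(x) = -1·x·(5/3 − x), so u'(x) = 2*x - 5/3.
u(x) = -1·x·(5/3 − x) vanishes at x = 0 and x = 5/3, so u ∈ H^1_0(0, 5/3). Differentiate via the product rule and integrate the resulting polynomials term by term.
  ∫_0^5/3 u² dx = ∫_0^5/3 (x^4 - 10*x^3/3 + 25*x^2/9) dx. Term by term:
    ∫_0^5/3 x^4 dx = 625/243;  ∫_0^5/3 -10*x^3/3 dx = -3125/486;  ∫_0^5/3 25*x^2/9 dx = 3125/729.
  Sum: 625/243 − 3125/486 + 3125/729 = 625/1458.
  ∫_0^5/3 (u')² dx = ∫_0^5/3 (4*x^2 - 20*x/3 + 25/9) dx. Term by term:
    ∫_0^5/3 4*x^2 dx = 500/81;  ∫_0^5/3 -20*x/3 dx = -250/27;  ∫_0^5/3 25/9 dx = 125/27.
  Sum: 500/81 − 250/27 + 125/27 = 125/81.
∫_0^5/3 u² dx = 625/1458, so ||u||_L² = 25*sqrt(2)/54.
∫_0^5/3 (u')² dx = 125/81, so ||u'||_L² = 5*sqrt(5)/9.
Ratio ||u||_L² / ||u'||_L² = sqrt(10)/6.
Sharp Poincaré constant on H^1_0(0, 5/3) is C_P = L/π = 5/(3*π), achieved by sin(3*π/5·x).
A polynomial bump cannot attain the sharp Poincaré constant (only the first sine eigenfunction does), so the ratio is strictly less than C_P, consistent with ||u||_L² ≤ C_P ||u'||_L².


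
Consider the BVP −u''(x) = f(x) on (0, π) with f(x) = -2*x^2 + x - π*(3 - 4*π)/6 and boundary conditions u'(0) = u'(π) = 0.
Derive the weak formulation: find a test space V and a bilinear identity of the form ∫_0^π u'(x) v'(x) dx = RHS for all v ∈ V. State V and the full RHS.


V = H^1(0, π) (no boundary constraint on v; u is determined up to an additive constant); weak form: ∫_0^π u'v' dx = ∫_0^π (-2*x^2 + x - π*(3 - 4*π)/6) v dx for all v ∈ V.

Multiply both sides by a test function v and integrate from 0 to π:
  ∫_0^π −u''(x) v(x) dx = ∫_0^π f(x) v(x) dx.
Integrate the LHS by parts once:
  ∫_0^π −u'' v dx = −[u'(x) v(x)]_0^π + ∫_0^π u'(x) v'(x) dx.
Thus ∫_0^π u'(x) v'(x) dx = ∫_0^π f(x) v(x) dx + [u'(x) v(x)]_0^π.
Choose V so that boundary terms are either known or forced to vanish.
u has homogeneous Neumann: u'(0) = u'(π) = 0. So [u' v]_0^π = 0·v(π) − 0·v(0) = 0 for any v; take V = H^1(0, π).
Weak formulation: find u (satisfying any essential BC) such that ∫_0^π u'(x) v'(x) dx = ∫_0^π f v dx for all v ∈ V (homogeneous Neumann, so boundary terms vanish).
Substituting f(x) = -2*x^2 + x - π*(3 - 4*π)/6, the right-hand side is ∫_0^π (-2*x^2 + x - π*(3 - 4*π)/6) v dx.
Compatibility check (pure Neumann): taking v ≡ 1 ∈ V gives 0 = ∫_0^π f dx + (0) − (0), i.e. ∫_0^π f dx must equal u'(0) − u'(π) = 0. Indeed ∫_0^π (-2*x^2 + x - π*(3 - 4*π)/6) dx = 0, so the data are compatible. The solution is then unique only up to an additive constant (fix it e.g. by requiring ∫_0^π u dx = 0).


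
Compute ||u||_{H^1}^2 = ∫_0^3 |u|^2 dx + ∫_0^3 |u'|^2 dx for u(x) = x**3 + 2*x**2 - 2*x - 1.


||u||_{H^1}^2 = 106143/70

The H^1 norm (squared) on an interval (0, L) is
  ||u||_{H^1}^2 = ∫_0^L u(x)^2 dx + ∫_0^L u'(x)^2 dx.
Compute u'(x) = 3*x**2 + 4*x - 2.
Then u(x)^2 = x**6 + 4*x**5 - 10*x**3 + 4*x + 1 and u'(x)^2 = 9*x**4 + 24*x**3 + 4*x**2 - 16*x + 4.
Integrate each monomial from 0 to 3 using ∫_0^3 c·x^n dx = c·3^(n+1)/(n+1):
  ∫_0^3 u(x)^2 dx = ∫_0^3 (x^6 + 4*x^5 - 10*x^3 + 4*x + 1) dx. Term by term:
    ∫_0^3 x^6 dx = 2187/7;  ∫_0^3 4*x^5 dx = 486;  ∫_0^3 -10*x^3 dx = -405/2;
    ∫_0^3 4*x dx = 18;  ∫_0^3 1 dx = 3.
  Sum: 2187/7 + 486 − 405/2 + 18 + 3 = 8637/14.
  ∫_0^3 u'(x)^2 dx = ∫_0^3 (9*x^4 + 24*x^3 + 4*x^2 - 16*x + 4) dx. Term by term:
    ∫_0^3 9*x^4 dx = 2187/5;  ∫_0^3 24*x^3 dx = 486;  ∫_0^3 4*x^2 dx = 36;
    ∫_0^3 -16*x dx = -72;  ∫_0^3 4 dx = 12.
  Sum: 2187/5 + 486 + 36 − 72 + 12 = 4497/5.
Adding: ||u||_{H^1}^2 = 8637/14 + 4497/5 = 106143/70.


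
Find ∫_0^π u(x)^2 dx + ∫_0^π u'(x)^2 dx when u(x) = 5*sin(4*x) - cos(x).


||u||_{H^1(0,π)}^2 = -32/3 + 427*π/2

u'(x) = sin(x) + 20*cos(4*x).
Expand u² and (u')² and integrate term by term on (0, π), using: for integers n ≥ 1, ∫_0^π sin²(nx) dx = ∫_0^π cos²(nx) dx = π/2; for n ≠ n', ∫_0^π sin(nx)sin(n'x) dx = ∫_0^π cos(nx)cos(n'x) dx = 0; and by product-to-sum, ∫_0^π sin(nx)cos(n'x) dx = ½∫_0^π [sin((n+n')x) + sin((n−n')x)] dx, which is 0 when n+n' is even and 2n/(n²−n'²) when n+n' is odd (it need not vanish on (0, π)).
  u² squared terms: (-1)²·∫cos(x)² dx = 1·π/2 = π/2;  (5)²·∫sin(4x)² dx = 25·π/2 = 25*π/2.
  u² cross terms: 2·(-1)·(5)·∫cos(x)·sin(4x) dx = -10·(8/15) = -16/3.
  So ∫_0^π u² dx = π/2 + 25*π/2 − 16/3 = -16/3 + 13*π.
  (u')² squared terms: (20)²·∫cos(4x)² dx = 400·π/2 = 200*π;  (1)²·∫sin(x)² dx = 1·π/2 = π/2.
  (u')² cross terms: 2·(20)·(1)·∫cos(4x)·sin(x) dx = 40·(-2/15) = -16/3.
  So ∫_0^π (u')² dx = 200*π + π/2 − 16/3 = -16/3 + 401*π/2.
||u||_{H^1}^2 = (-16/3 + 13*π) + (-16/3 + 401*π/2) = -32/3 + 427*π/2.


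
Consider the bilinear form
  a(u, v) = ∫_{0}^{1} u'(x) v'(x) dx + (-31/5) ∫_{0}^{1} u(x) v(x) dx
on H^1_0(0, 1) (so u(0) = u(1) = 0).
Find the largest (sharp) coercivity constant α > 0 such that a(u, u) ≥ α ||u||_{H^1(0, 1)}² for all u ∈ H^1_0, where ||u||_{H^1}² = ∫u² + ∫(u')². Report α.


α = (-31/5 + π^2)/(1 + π^2)

Coercivity of a(·,·) on H^1_0(0, 1) means a(u, u) ≥ α ||u||_{H^1}² for every u ∈ H^1_0.
The interval has length L = 1, and Poincaré/coercivity depend only on L. Here a(u, u) = ∫(u')² + (-31/5)·∫u².
Here c = -31/5 < 0 with |c| < (π/L)² = π^2, so coercivity still holds. The condition a(u,u) ≥ α||u||_{H^1}² reads (1−α)∫(u')² ≥ (α−c)∫u². Any admissible α is ≤ 1 (rapidly oscillating u have ∫u²/∫(u')² → 0), and α = 1 would force 0 ≥ (1−c)∫u², impossible since c < 1; so 1−α > 0. By the sharp Poincaré inequality on H^1_0 of an interval of length L, ∫(u')² ≥ (π/L)²∫u² with equality for the first sine mode sin(π(x−x₀)/L) (x₀ the left endpoint), so the inequality holds for all u iff (1−α)(π/L)² ≥ α − c, i.e. α ≤ ((π/L)² + c)/((π/L)² + 1) = (1 + c(L/π)²)/(1 + (L/π)²). (Direct route, valid since c ≤ 0: Poincaré gives c∫u² ≥ c(L/π)²∫(u')², so a(u,u) ≥ (1 + c(L/π)²)∫(u')², while ||u||_{H^1}² ≤ (1 + (L/π)²)∫(u')²; dividing yields the same α.) With (π/L)² = π^2 and c = -31/5, the largest admissible constant is α = ((π/L)² + c)/((π/L)² + 1).
Simplifying, α = (-31/5 + π^2)/(1 + π^2).


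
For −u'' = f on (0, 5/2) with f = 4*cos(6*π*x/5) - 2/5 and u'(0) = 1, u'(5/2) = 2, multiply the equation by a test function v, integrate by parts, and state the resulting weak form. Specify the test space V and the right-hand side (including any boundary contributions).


V = H^1(0, 5/2) (v unrestricted at boundary; u is determined up to an additive constant); weak form: ∫_0^5/2 u'v' dx = ∫_0^5/2 (4*cos(6*π*x/5) - 2/5) v dx + 2·v(5/2) − v(0) for all v ∈ V.

Multiply both sides by a test function v and integrate from 0 to 5/2:
  ∫_0^5/2 −u''(x) v(x) dx = ∫_0^5/2 f(x) v(x) dx.
Integrate the LHS by parts once:
  ∫_0^5/2 −u'' v dx = −[u'(x) v(x)]_0^5/2 + ∫_0^5/2 u'(x) v'(x) dx.
Thus ∫_0^5/2 u'(x) v'(x) dx = ∫_0^5/2 f(x) v(x) dx + [u'(x) v(x)]_0^5/2.
Choose V so that boundary terms are either known or forced to vanish.
u has inhomogeneous Neumann u'(0) = 1, u'(5/2) = 2. [u' v]_0^5/2 = (2)·v(5/2) − (1)·v(0) = 2·v(5/2) − v(0). Take V = H^1(0, 5/2); boundary term becomes part of RHS.
Weak formulation: find u (satisfying any essential BC) such that ∫_0^5/2 u'(x) v'(x) dx = ∫_0^5/2 f v dx + 2·v(5/2) − v(0) for all v ∈ V (Neumann data are natural BCs: they enter the RHS as boundary terms).
Substituting f(x) = 4*cos(6*π*x/5) - 2/5, the right-hand side is ∫_0^5/2 (4*cos(6*π*x/5) - 2/5) v dx + 2·v(5/2) − v(0).
Compatibility check (pure Neumann): taking v ≡ 1 ∈ V gives 0 = ∫_0^5/2 f dx + (2) − (1), i.e. ∫_0^5/2 f dx must equal u'(0) − u'(5/2) = -1. Indeed ∫_0^5/2 (4*cos(6*π*x/5) - 2/5) dx = -1, so the data are compatible. The solution is then unique only up to an additive constant (fix it e.g. by requiring ∫_0^5/2 u dx = 0).


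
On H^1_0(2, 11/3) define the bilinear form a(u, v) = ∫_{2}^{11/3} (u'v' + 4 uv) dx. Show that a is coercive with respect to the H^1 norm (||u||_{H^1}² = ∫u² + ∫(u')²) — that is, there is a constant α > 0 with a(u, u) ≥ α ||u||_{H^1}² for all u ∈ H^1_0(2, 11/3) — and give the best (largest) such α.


α = 1

Coercivity of a(·,·) on H^1_0(2, 11/3) means a(u, u) ≥ α ||u||_{H^1}² for every u ∈ H^1_0.
The interval has length L = 5/3, and Poincaré/coercivity depend only on L. Here a(u, u) = ∫(u')² + (4)·∫u².
Here c = 4 ≥ 1, so a(u,u) = ∫(u')² + c∫u² ≥ ∫(u')² + ∫u² = ||u||_{H^1}², i.e. α = 1 works. No larger α is possible: a(u,u) ≥ α||u||_{H^1}² means (1−α)∫(u')² ≥ (α−c)∫u², and for the modes u_n = sin(nπ(x−x₀)/L) (x₀ the left endpoint) one has ∫u_n²/∫(u_n')² = (L/(nπ))² → 0, so a(u_n,u_n)/||u_n||_{H^1}² → 1. Hence the optimal constant is α = 1.
Therefore α = 1.


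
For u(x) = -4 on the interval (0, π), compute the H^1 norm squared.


||u||_{H^1(0,π)}^2 = 16*π

u'(x) = 0.
Expand u² and (u')² and integrate term by term on (0, π), using: for integers n ≥ 1, ∫_0^π sin²(nx) dx = ∫_0^π cos²(nx) dx = π/2; for n ≠ n', ∫_0^π sin(nx)sin(n'x) dx = ∫_0^π cos(nx)cos(n'x) dx = 0; and by product-to-sum, ∫_0^π sin(nx)cos(n'x) dx = ½∫_0^π [sin((n+n')x) + sin((n−n')x)] dx, which is 0 when n+n' is even and 2n/(n²−n'²) when n+n' is odd (it need not vanish on (0, π)). For the constant mode: ∫_0^π 1 dx = π, ∫_0^π cos(nx) dx = 0, ∫_0^π sin(nx) dx = (1−(−1)^n)/n.
  u² squared terms: (-4)²·∫1 dx = 16·π = 16*π.
  So ∫_0^π u² dx = 16*π.
  u' ≡ 0, so ∫_0^π (u')² dx = 0.
||u||_{H^1}^2 = (16*π) + (0) = 16*π.


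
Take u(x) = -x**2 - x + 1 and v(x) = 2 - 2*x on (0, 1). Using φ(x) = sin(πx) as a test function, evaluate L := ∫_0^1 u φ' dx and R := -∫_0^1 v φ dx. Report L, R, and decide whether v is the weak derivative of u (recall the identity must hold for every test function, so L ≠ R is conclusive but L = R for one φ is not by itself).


LHS = 4/π, RHS = -2/π. No, v is not the weak derivative of u.

u(x) = -x**2 - x + 1, classical derivative u'(x) = -2*x - 1.
φ(x) = sin(πx), so φ'(x) = π*cos(π*x).
Note φ(0) = φ(1) = 0, so the boundary term u·φ vanishes.
LHS = ∫_0^1 u(x) φ'(x) dx = ∫_0^1 (-π*x^2*cos(π*x) - π*x*cos(π*x) + π*cos(π*x)) dx. Term by term:
  ∫_0^1 π*cos(π*x) dx = 0;  ∫_0^1 -π*x*cos(π*x) dx = 2/π;  ∫_0^1 -π*x^2*cos(π*x) dx = 2/π.
Sum: 0 + 2/π + 2/π = 4/π.
So LHS = 4/π.
∫_0^1 v(x) φ(x) dx = ∫_0^1 (-2*x*sin(π*x) + 2*sin(π*x)) dx. Term by term:
  ∫_0^1 2*sin(π*x) dx = 4/π;  ∫_0^1 -2*x*sin(π*x) dx = -2/π.
Sum: 4/π − 2/π = 2/π.
So RHS = -∫_0^1 v(x) φ(x) dx = -2/π.
LHS − RHS = 6/π ≠ 0, so the identity fails.
(For a valid weak derivative the identity must hold for EVERY test function, in particular this one. The failure shows v is NOT the weak derivative of u.)
Correct weak derivative would be u'(x) = -2*x - 1.


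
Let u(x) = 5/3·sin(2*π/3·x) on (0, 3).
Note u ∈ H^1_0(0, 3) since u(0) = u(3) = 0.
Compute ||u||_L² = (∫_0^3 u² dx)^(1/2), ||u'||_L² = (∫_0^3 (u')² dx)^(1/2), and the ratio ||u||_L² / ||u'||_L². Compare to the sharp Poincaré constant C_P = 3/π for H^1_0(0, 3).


||u||_L² / ||u'||_L² = 3/(2*π) < C_P = 3/π.

u(x) = 5/3·sin(2*π/3·x), so u'(x) = 10*π*cos(2*π*x/3)/9.
Writing u(x) = A·sin(kπx/L) with A = 5/3 and k = 2, use ∫_0^L sin²(kπx/L) dx = L/2 and ∫_0^L cos²(kπx/L) dx = L/2.
u² = 25/9·sin²(2*π/3·x) and (u')² = 100*π^2/81·cos²(2*π/3·x), and each of sin², cos² integrates to L/2 = 3/2 over (0, 3).
∫_0^3 u² dx = 25/6, so ||u||_L² = 5*sqrt(6)/6.
∫_0^3 (u')² dx = 50*π^2/27, so ||u'||_L² = 5*sqrt(6)*π/9.
Ratio ||u||_L² / ||u'||_L² = 3/(2*π).
Sharp Poincaré constant on H^1_0(0, 3) is C_P = L/π = 3/π, achieved by sin(π/3·x).
This is the k = 2 harmonic; the ratio L/(kπ) is strictly less than C_P = L/π, consistent with the sharp inequality ||u||_L² ≤ C_P ||u'||_L².


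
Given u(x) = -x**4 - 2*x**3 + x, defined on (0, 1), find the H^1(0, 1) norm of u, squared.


||u||_{H^1}^2 = 8107/630

The H^1 norm (squared) on an interval (0, L) is
  ||u||_{H^1}^2 = ∫_0^L u(x)^2 dx + ∫_0^L u'(x)^2 dx.
Compute u'(x) = -4*x**3 - 6*x**2 + 1.
Then u(x)^2 = x**8 + 4*x**7 + 4*x**6 - 2*x**5 - 4*x**4 + x**2 and u'(x)^2 = 16*x**6 + 48*x**5 + 36*x**4 - 8*x**3 - 12*x**2 + 1.
Integrate each monomial from 0 to 1 using ∫_0^1 c·x^n dx = c·1^(n+1)/(n+1):
  ∫_0^1 u(x)^2 dx = ∫_0^1 (x^8 + 4*x^7 + 4*x^6 - 2*x^5 - 4*x^4 + x^2) dx. Term by term:
    ∫_0^1 x^8 dx = 1/9;  ∫_0^1 4*x^7 dx = 1/2;  ∫_0^1 4*x^6 dx = 4/7;
    ∫_0^1 -2*x^5 dx = -1/3;  ∫_0^1 -4*x^4 dx = -4/5;  ∫_0^1 x^2 dx = 1/3.
  Sum: 1/9 + 1/2 + 4/7 − 1/3 − 4/5 + 1/3 = 241/630.
  ∫_0^1 u'(x)^2 dx = ∫_0^1 (16*x^6 + 48*x^5 + 36*x^4 - 8*x^3 - 12*x^2 + 1) dx. Term by term:
    ∫_0^1 16*x^6 dx = 16/7;  ∫_0^1 48*x^5 dx = 8;  ∫_0^1 36*x^4 dx = 36/5;
    ∫_0^1 -8*x^3 dx = -2;  ∫_0^1 -12*x^2 dx = -4;  ∫_0^1 1 dx = 1.
  Sum: 16/7 + 8 + 36/5 − 2 − 4 + 1 = 437/35.
Adding: ||u||_{H^1}^2 = 241/630 + 437/35 = 8107/630.


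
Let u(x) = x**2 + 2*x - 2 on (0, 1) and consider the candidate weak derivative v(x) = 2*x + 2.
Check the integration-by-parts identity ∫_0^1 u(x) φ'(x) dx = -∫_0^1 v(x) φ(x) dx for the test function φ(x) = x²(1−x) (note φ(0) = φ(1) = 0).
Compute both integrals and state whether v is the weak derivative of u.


LHS = -4/15, RHS = -4/15. Yes, v = u' weakly.

u(x) = x**2 + 2*x - 2, classical derivative u'(x) = 2*x + 2.
φ(x) = x²(1−x), so φ'(x) = x*(2 - 3*x).
Note φ(0) = φ(1) = 0, so the boundary term u·φ vanishes.
LHS = ∫_0^1 u(x) φ'(x) dx = ∫_0^1 (-3*x^4 - 4*x^3 + 10*x^2 - 4*x) dx. Term by term:
  ∫_0^1 -3*x^4 dx = -3/5;  ∫_0^1 -4*x^3 dx = -1;  ∫_0^1 10*x^2 dx = 10/3;
  ∫_0^1 -4*x dx = -2.
Sum: -3/5 − 1 + 10/3 − 2 = -4/15.
So LHS = -4/15.
∫_0^1 v(x) φ(x) dx = ∫_0^1 (-2*x^4 + 2*x^2) dx. Term by term:
  ∫_0^1 -2*x^4 dx = -2/5;  ∫_0^1 2*x^2 dx = 2/3.
Sum: -2/5 + 2/3 = 4/15.
So RHS = -∫_0^1 v(x) φ(x) dx = -4/15.
LHS = RHS, so the identity holds for this test φ.
Moreover u is smooth here and v(x) = u'(x) = 2*x + 2 pointwise, so the identity holds for every test function. Hence v is the weak derivative of u.


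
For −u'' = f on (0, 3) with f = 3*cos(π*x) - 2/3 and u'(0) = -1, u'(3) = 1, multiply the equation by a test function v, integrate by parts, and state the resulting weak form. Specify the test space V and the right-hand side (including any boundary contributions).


V = H^1(0, 3) (v unrestricted at boundary; u is determined up to an additive constant); weak form: ∫_0^3 u'v' dx = ∫_0^3 (3*cos(π*x) - 2/3) v dx + v(3) + v(0) for all v ∈ V.

Multiply both sides by a test function v and integrate from 0 to 3:
  ∫_0^3 −u''(x) v(x) dx = ∫_0^3 f(x) v(x) dx.
Integrate the LHS by parts once:
  ∫_0^3 −u'' v dx = −[u'(x) v(x)]_0^3 + ∫_0^3 u'(x) v'(x) dx.
Thus ∫_0^3 u'(x) v'(x) dx = ∫_0^3 f(x) v(x) dx + [u'(x) v(x)]_0^3.
Choose V so that boundary terms are either known or forced to vanish.
u has inhomogeneous Neumann u'(0) = -1, u'(3) = 1. [u' v]_0^3 = (1)·v(3) − (-1)·v(0) = v(3) + v(0). Take V = H^1(0, 3); boundary term becomes part of RHS.
Weak formulation: find u (satisfying any essential BC) such that ∫_0^3 u'(x) v'(x) dx = ∫_0^3 f v dx + v(3) + v(0) for all v ∈ V (Neumann data are natural BCs: they enter the RHS as boundary terms).
Substituting f(x) = 3*cos(π*x) - 2/3, the right-hand side is ∫_0^3 (3*cos(π*x) - 2/3) v dx + v(3) + v(0).
Compatibility check (pure Neumann): taking v ≡ 1 ∈ V gives 0 = ∫_0^3 f dx + (1) − (-1), i.e. ∫_0^3 f dx must equal u'(0) − u'(3) = -2. Indeed ∫_0^3 (3*cos(π*x) - 2/3) dx = -2, so the data are compatible. The solution is then unique only up to an additive constant (fix it e.g. by requiring ∫_0^3 u dx = 0).


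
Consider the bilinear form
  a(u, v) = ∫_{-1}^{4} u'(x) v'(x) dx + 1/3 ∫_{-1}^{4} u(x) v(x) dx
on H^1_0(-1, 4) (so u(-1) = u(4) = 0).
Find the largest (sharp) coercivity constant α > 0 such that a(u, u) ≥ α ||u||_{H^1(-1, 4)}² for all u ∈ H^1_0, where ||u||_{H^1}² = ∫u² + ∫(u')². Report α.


α = (25/3 + π^2)/(π^2 + 25)

Coercivity of a(·,·) on H^1_0(-1, 4) means a(u, u) ≥ α ||u||_{H^1}² for every u ∈ H^1_0.
The interval has length L = 5, and Poincaré/coercivity depend only on L. Here a(u, u) = ∫(u')² + (1/3)·∫u².
Here 0 < c = 1/3 < 1. The condition a(u,u) ≥ α||u||_{H^1}² reads (1−α)∫(u')² ≥ (α−c)∫u². Any admissible α is ≤ 1 (rapidly oscillating u have ∫u²/∫(u')² → 0), and α = 1 would force 0 ≥ (1−c)∫u², impossible since c < 1; so 1−α > 0. By the sharp Poincaré inequality on H^1_0 of an interval of length L, ∫(u')² ≥ (π/L)²∫u² with equality for the first sine mode sin(π(x−x₀)/L) (x₀ the left endpoint), so the inequality holds for all u iff (1−α)(π/L)² ≥ α − c, i.e. α ≤ ((π/L)² + c)/((π/L)² + 1) = (1 + c(L/π)²)/(1 + (L/π)²). With (π/L)² = π^2/25 and c = 1/3, the largest admissible constant is α = ((π/L)² + c)/((π/L)² + 1).
Simplifying, α = (25/3 + π^2)/(π^2 + 25).


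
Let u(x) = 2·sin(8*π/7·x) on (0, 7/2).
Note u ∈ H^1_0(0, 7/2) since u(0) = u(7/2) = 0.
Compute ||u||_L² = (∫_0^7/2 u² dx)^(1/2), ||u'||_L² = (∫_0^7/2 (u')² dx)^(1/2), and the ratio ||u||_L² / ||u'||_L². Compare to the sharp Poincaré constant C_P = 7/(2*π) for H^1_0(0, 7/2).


||u||_L² / ||u'||_L² = 7/(8*π) < C_P = 7/(2*π).

u(x) = 2·sin(8*π/7·x), so u'(x) = 16*π*cos(8*π*x/7)/7.
Writing u(x) = A·sin(kπx/L) with A = 2 and k = 4, use ∫_0^L sin²(kπx/L) dx = L/2 and ∫_0^L cos²(kπx/L) dx = L/2.
u² = 4·sin²(8*π/7·x) and (u')² = 256*π^2/49·cos²(8*π/7·x), and each of sin², cos² integrates to L/2 = 7/4 over (0, 7/2).
∫_0^7/2 u² dx = 7, so ||u||_L² = sqrt(7).
∫_0^7/2 (u')² dx = 64*π^2/7, so ||u'||_L² = 8*sqrt(7)*π/7.
Ratio ||u||_L² / ||u'||_L² = 7/(8*π).
Sharp Poincaré constant on H^1_0(0, 7/2) is C_P = L/π = 7/(2*π), achieved by sin(2*π/7·x).
This is the k = 4 harmonic; the ratio L/(kπ) is strictly less than C_P = L/π, consistent with the sharp inequality ||u||_L² ≤ C_P ||u'||_L².
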